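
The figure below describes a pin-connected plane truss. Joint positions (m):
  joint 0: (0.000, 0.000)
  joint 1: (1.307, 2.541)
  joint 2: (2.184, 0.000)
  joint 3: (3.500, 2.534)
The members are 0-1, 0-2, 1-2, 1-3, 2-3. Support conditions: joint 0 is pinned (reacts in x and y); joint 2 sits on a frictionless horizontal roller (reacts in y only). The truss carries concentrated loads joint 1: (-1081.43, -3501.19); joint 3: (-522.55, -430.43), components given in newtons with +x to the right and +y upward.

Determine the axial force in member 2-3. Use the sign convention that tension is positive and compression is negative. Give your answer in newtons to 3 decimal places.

N=4 nodes, M=5 members, R=3 reactions → 2N=8, M+R=8
member 0 (0-1): L=2.8574, (cx,cy)=(0.4574,0.8893)
member 1 (0-2): L=2.1840, (cx,cy)=(1.0000,0.0000)
member 2 (1-2): L=2.6881, (cx,cy)=(0.3263,-0.9453)
member 3 (1-3): L=2.1930, (cx,cy)=(1.0000,-0.0032)
member 4 (2-3): L=2.8553, (cx,cy)=(0.4609,0.8875)
solve A·x = −loads:
  F[0-1] = -3386.0304 N (compression)
  F[0-2] = -55.1983 N (compression)
  F[1-2] = -517.4943 N (compression)
  F[1-3] = -298.5184 N (compression)
  F[2-3] = -486.0885 N (compression)
  Rx@0 = +1603.9800 N
  Ry@0 = +3011.0591 N
  Ry@2 = +920.5609 N

-486.088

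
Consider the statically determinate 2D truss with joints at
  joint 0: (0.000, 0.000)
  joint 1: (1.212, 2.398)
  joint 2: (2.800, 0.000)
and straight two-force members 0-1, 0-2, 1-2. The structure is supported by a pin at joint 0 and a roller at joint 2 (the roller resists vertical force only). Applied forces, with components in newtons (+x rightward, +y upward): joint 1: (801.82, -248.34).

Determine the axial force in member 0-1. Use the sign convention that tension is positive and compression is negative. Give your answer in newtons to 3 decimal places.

N=3 nodes, M=3 members, R=3 reactions → 2N=6, M+R=6
member 0 (0-1): L=2.6869, (cx,cy)=(0.4511,0.8925)
member 1 (0-2): L=2.8000, (cx,cy)=(1.0000,0.0000)
member 2 (1-2): L=2.8761, (cx,cy)=(0.5521,-0.8338)
solve A·x = −loads:
  F[0-1] = +611.6161 N (tension)
  F[0-2] = +525.9322 N (tension)
  F[1-2] = -952.5513 N (compression)
  Rx@0 = -801.8200 N
  Ry@0 = -545.8573 N
  Ry@2 = +794.1973 N

611.616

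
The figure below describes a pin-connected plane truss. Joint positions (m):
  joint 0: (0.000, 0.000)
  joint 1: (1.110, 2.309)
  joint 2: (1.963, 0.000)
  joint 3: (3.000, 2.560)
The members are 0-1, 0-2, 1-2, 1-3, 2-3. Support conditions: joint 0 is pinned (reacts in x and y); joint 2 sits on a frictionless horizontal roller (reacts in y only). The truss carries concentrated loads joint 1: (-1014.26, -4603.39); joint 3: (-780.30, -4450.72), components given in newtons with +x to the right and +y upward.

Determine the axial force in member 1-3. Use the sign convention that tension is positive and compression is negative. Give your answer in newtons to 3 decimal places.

N=4 nodes, M=5 members, R=3 reactions → 2N=8, M+R=8
member 0 (0-1): L=2.5619, (cx,cy)=(0.4333,0.9013)
member 1 (0-2): L=1.9630, (cx,cy)=(1.0000,0.0000)
member 2 (1-2): L=2.4615, (cx,cy)=(0.3465,-0.9380)
member 3 (1-3): L=1.9066, (cx,cy)=(0.9913,0.1316)
member 4 (2-3): L=2.7621, (cx,cy)=(0.3754,0.9268)
solve A·x = −loads:
  F[0-1] = -2063.5404 N (compression)
  F[0-2] = -900.5023 N (compression)
  F[1-2] = -2771.8119 N (compression)
  F[1-3] = +1090.2170 N (tension)
  F[2-3] = -4956.8655 N (compression)
  Rx@0 = +1794.5600 N
  Ry@0 = +1859.8010 N
  Ry@2 = +7194.3090 N

1090.217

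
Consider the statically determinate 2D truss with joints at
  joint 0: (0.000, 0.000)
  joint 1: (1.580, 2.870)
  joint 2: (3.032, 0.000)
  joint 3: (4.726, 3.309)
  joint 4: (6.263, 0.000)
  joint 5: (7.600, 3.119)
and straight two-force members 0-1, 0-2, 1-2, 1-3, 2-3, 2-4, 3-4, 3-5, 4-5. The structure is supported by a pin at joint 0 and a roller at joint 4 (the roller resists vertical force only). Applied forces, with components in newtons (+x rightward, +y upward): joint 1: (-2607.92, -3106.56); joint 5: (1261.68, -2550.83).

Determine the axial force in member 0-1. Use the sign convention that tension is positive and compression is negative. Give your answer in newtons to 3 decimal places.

N=6 nodes, M=9 members, R=3 reactions → 2N=12, M+R=12
member 0 (0-1): L=3.2762, (cx,cy)=(0.4823,0.8760)
member 1 (0-2): L=3.0320, (cx,cy)=(1.0000,0.0000)
member 2 (1-2): L=3.2164, (cx,cy)=(0.4514,-0.8923)
member 3 (1-3): L=3.1765, (cx,cy)=(0.9904,0.1382)
member 4 (2-3): L=3.7174, (cx,cy)=(0.4557,0.8901)
member 5 (2-4): L=3.2310, (cx,cy)=(1.0000,0.0000)
member 6 (3-4): L=3.6485, (cx,cy)=(0.4213,-0.9069)
member 7 (3-5): L=2.8803, (cx,cy)=(0.9978,-0.0660)
member 8 (4-5): L=3.3935, (cx,cy)=(0.3940,0.9191)
solve A·x = −loads:
  F[0-1] = -2676.9405 N (compression)
  F[0-2] = -55.2313 N (compression)
  F[1-2] = -604.7698 N (compression)
  F[1-3] = +1605.3317 N (tension)
  F[2-3] = +606.2418 N (tension)
  F[2-4] = -604.5074 N (compression)
  F[3-4] = -1006.5811 N (compression)
  F[3-5] = +2295.2234 N (tension)
  F[4-5] = -2610.5815 N (compression)
  Rx@0 = +1346.2400 N
  Ry@0 = +2345.0601 N
  Ry@4 = +3312.3299 N

-2676.940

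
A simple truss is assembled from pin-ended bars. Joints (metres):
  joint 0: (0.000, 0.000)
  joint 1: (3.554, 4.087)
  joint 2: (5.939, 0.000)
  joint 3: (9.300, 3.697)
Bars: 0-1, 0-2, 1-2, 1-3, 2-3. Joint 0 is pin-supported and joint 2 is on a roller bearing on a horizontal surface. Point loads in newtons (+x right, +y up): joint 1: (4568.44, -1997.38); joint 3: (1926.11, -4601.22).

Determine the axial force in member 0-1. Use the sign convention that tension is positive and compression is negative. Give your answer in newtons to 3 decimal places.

8142.931

N=4 nodes, M=5 members, R=3 reactions → 2N=8, M+R=8
member 0 (0-1): L=5.4161, (cx,cy)=(0.6562,0.7546)
member 1 (0-2): L=5.9390, (cx,cy)=(1.0000,0.0000)
member 2 (1-2): L=4.7320, (cx,cy)=(0.5040,-0.8637)
member 3 (1-3): L=5.7592, (cx,cy)=(0.9977,-0.0677)
member 4 (2-3): L=4.9964, (cx,cy)=(0.6727,0.7399)
solve A·x = −loads:
  F[0-1] = +8142.9308 N (tension)
  F[0-2] = +1151.2577 N (tension)
  F[1-2] = -9879.1465 N (compression)
  F[1-3] = +5767.3345 N (tension)
  F[2-3] = -5690.6258 N (compression)
  Rx@0 = -6494.5500 N
  Ry@0 = -6144.6358 N
  Ry@2 = +12743.2358 N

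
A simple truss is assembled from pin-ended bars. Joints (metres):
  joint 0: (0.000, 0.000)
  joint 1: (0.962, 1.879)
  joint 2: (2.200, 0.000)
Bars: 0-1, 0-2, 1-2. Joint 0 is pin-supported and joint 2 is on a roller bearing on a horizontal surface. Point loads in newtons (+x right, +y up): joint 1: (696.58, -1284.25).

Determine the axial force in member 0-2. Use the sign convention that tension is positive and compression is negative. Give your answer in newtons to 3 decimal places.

761.980

N=3 nodes, M=3 members, R=3 reactions → 2N=6, M+R=6
member 0 (0-1): L=2.1109, (cx,cy)=(0.4557,0.8901)
member 1 (0-2): L=2.2000, (cx,cy)=(1.0000,0.0000)
member 2 (1-2): L=2.2502, (cx,cy)=(0.5502,-0.8350)
solve A·x = −loads:
  F[0-1] = -143.5081 N (compression)
  F[0-2] = +761.9795 N (tension)
  F[1-2] = -1384.9652 N (compression)
  Rx@0 = -696.5800 N
  Ry@0 = +127.7399 N
  Ry@2 = +1156.5101 N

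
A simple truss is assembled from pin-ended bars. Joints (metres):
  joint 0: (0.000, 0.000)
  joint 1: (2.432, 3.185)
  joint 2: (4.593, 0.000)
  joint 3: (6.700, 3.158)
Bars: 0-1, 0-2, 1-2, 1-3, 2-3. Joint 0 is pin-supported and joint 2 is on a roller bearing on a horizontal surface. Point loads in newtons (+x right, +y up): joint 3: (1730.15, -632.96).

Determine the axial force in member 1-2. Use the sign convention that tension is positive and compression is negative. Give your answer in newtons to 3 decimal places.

-1804.846

N=4 nodes, M=5 members, R=3 reactions → 2N=8, M+R=8
member 0 (0-1): L=4.0073, (cx,cy)=(0.6069,0.7948)
member 1 (0-2): L=4.5930, (cx,cy)=(1.0000,0.0000)
member 2 (1-2): L=3.8489, (cx,cy)=(0.5615,-0.8275)
member 3 (1-3): L=4.2681, (cx,cy)=(1.0000,-0.0063)
member 4 (2-3): L=3.7964, (cx,cy)=(0.5550,0.8318)
solve A·x = −loads:
  F[0-1] = +1862.0786 N (tension)
  F[0-2] = +600.0825 N (tension)
  F[1-2] = -1804.8455 N (compression)
  F[1-3] = +2143.4534 N (tension)
  F[2-3] = -744.6081 N (compression)
  Rx@0 = -1730.1500 N
  Ry@0 = -1479.9609 N
  Ry@2 = +2112.9209 N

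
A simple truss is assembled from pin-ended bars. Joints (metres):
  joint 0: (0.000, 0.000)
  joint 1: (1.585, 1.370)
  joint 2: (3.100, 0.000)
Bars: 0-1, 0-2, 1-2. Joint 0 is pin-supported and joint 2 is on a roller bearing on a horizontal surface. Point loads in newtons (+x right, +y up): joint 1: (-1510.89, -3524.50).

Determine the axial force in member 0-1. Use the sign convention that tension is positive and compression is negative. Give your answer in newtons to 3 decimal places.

-3655.087

N=3 nodes, M=3 members, R=3 reactions → 2N=6, M+R=6
member 0 (0-1): L=2.0950, (cx,cy)=(0.7566,0.6539)
member 1 (0-2): L=3.1000, (cx,cy)=(1.0000,0.0000)
member 2 (1-2): L=2.0426, (cx,cy)=(0.7417,-0.6707)
solve A·x = −loads:
  F[0-1] = -3655.0875 N (compression)
  F[0-2] = +1254.3833 N (tension)
  F[1-2] = -1691.2052 N (compression)
  Rx@0 = +1510.8900 N
  Ry@0 = +2390.1732 N
  Ry@2 = +1134.3268 N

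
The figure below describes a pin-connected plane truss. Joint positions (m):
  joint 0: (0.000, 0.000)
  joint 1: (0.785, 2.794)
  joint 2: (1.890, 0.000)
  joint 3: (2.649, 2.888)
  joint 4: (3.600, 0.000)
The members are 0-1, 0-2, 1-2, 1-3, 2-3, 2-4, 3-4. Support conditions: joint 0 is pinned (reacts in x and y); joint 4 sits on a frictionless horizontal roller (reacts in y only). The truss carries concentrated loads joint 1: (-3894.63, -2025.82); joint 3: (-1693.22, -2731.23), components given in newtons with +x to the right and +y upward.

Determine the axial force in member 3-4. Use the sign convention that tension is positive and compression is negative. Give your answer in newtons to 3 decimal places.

N=5 nodes, M=7 members, R=3 reactions → 2N=10, M+R=10
member 0 (0-1): L=2.9022, (cx,cy)=(0.2705,0.9627)
member 1 (0-2): L=1.8900, (cx,cy)=(1.0000,0.0000)
member 2 (1-2): L=3.0046, (cx,cy)=(0.3678,-0.9299)
member 3 (1-3): L=1.8664, (cx,cy)=(0.9987,0.0504)
member 4 (2-3): L=2.9861, (cx,cy)=(0.2542,0.9672)
member 5 (2-4): L=1.7100, (cx,cy)=(1.0000,0.0000)
member 6 (3-4): L=3.0406, (cx,cy)=(0.3128,-0.9498)
solve A·x = −loads:
  F[0-1] = -6945.4837 N (compression)
  F[0-2] = -3709.1930 N (compression)
  F[1-2] = +5021.2089 N (tension)
  F[1-3] = +169.5247 N (tension)
  F[2-3] = -4827.8630 N (compression)
  F[2-4] = -635.3829 N (compression)
  F[3-4] = +2031.4549 N (tension)
  Rx@0 = +5587.8500 N
  Ry@0 = +6686.5829 N
  Ry@4 = -1929.5329 N

2031.455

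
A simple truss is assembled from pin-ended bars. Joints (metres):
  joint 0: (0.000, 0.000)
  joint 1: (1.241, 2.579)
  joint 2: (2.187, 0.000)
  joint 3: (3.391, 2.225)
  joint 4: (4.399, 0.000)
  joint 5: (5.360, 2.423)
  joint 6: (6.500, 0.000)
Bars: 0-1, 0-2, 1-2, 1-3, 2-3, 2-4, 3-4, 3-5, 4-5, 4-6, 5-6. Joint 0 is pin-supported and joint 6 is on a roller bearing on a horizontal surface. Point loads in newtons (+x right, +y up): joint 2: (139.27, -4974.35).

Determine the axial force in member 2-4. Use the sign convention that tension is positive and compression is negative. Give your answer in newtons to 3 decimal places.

N=7 nodes, M=11 members, R=3 reactions → 2N=14, M+R=14
member 0 (0-1): L=2.8620, (cx,cy)=(0.4336,0.9011)
member 1 (0-2): L=2.1870, (cx,cy)=(1.0000,0.0000)
member 2 (1-2): L=2.7470, (cx,cy)=(0.3444,-0.9388)
member 3 (1-3): L=2.1789, (cx,cy)=(0.9867,-0.1625)
member 4 (2-3): L=2.5299, (cx,cy)=(0.4759,0.8795)
member 5 (2-4): L=2.2120, (cx,cy)=(1.0000,0.0000)
member 6 (3-4): L=2.4427, (cx,cy)=(0.4127,-0.9109)
member 7 (3-5): L=1.9789, (cx,cy)=(0.9950,0.1001)
member 8 (4-5): L=2.6066, (cx,cy)=(0.3687,0.9296)
member 9 (4-6): L=2.1010, (cx,cy)=(1.0000,0.0000)
member 10 (5-6): L=2.6778, (cx,cy)=(0.4257,-0.9049)
solve A·x = −loads:
  F[0-1] = -3662.9256 N (compression)
  F[0-2] = +1727.5347 N (tension)
  F[1-2] = +4038.1516 N (tension)
  F[1-3] = -3019.0011 N (compression)
  F[2-3] = +1345.3215 N (tension)
  F[2-4] = +2338.6351 N (tension)
  F[3-4] = -2004.2894 N (compression)
  F[3-5] = -1519.1655 N (compression)
  F[4-5] = +1964.0271 N (tension)
  F[4-6] = +787.4504 N (tension)
  F[5-6] = -1849.6687 N (compression)
  Rx@0 = -139.2700 N
  Ry@0 = +3300.6725 N
  Ry@6 = +1673.6775 N

2338.635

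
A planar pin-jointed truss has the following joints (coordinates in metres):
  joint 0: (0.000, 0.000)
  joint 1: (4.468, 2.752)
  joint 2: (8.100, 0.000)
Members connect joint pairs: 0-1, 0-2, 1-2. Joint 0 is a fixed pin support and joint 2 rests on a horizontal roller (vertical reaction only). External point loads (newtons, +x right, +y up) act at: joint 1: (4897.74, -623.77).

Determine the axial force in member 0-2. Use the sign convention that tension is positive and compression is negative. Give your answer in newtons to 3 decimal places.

2650.221

N=3 nodes, M=3 members, R=3 reactions → 2N=6, M+R=6
member 0 (0-1): L=5.2475, (cx,cy)=(0.8514,0.5244)
member 1 (0-2): L=8.1000, (cx,cy)=(1.0000,0.0000)
member 2 (1-2): L=4.5569, (cx,cy)=(0.7970,-0.6039)
solve A·x = −loads:
  F[0-1] = +2639.6407 N (tension)
  F[0-2] = +2650.2209 N (tension)
  F[1-2] = -3325.0750 N (compression)
  Rx@0 = -4897.7400 N
  Ry@0 = -1384.3269 N
  Ry@2 = +2008.0969 N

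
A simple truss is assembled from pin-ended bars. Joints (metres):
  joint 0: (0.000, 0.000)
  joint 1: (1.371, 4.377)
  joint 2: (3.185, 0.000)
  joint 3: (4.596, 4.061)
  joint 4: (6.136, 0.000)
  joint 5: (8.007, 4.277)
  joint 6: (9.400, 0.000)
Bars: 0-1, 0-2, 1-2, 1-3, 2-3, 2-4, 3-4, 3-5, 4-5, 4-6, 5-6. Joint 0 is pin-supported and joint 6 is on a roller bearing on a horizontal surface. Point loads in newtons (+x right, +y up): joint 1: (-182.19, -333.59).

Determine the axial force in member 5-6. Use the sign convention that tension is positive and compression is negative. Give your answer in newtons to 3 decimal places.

N=7 nodes, M=11 members, R=3 reactions → 2N=14, M+R=14
member 0 (0-1): L=4.5867, (cx,cy)=(0.2989,0.9543)
member 1 (0-2): L=3.1850, (cx,cy)=(1.0000,0.0000)
member 2 (1-2): L=4.7380, (cx,cy)=(0.3829,-0.9238)
member 3 (1-3): L=3.2404, (cx,cy)=(0.9952,-0.0975)
member 4 (2-3): L=4.2991, (cx,cy)=(0.3282,0.9446)
member 5 (2-4): L=2.9510, (cx,cy)=(1.0000,0.0000)
member 6 (3-4): L=4.3432, (cx,cy)=(0.3546,-0.9350)
member 7 (3-5): L=3.4178, (cx,cy)=(0.9980,0.0632)
member 8 (4-5): L=4.6683, (cx,cy)=(0.4008,0.9162)
member 9 (4-6): L=3.2640, (cx,cy)=(1.0000,0.0000)
member 10 (5-6): L=4.4981, (cx,cy)=(0.3097,-0.9508)
solve A·x = −loads:
  F[0-1] = -387.4853 N (compression)
  F[0-2] = -66.3675 N (compression)
  F[1-2] = +33.4847 N (tension)
  F[1-3] = +53.8040 N (tension)
  F[2-3] = -32.7473 N (compression)
  F[2-4] = -42.7997 N (compression)
  F[3-4] = +40.6175 N (tension)
  F[3-5] = +28.4545 N (tension)
  F[4-5] = -41.4534 N (compression)
  F[4-6] = -11.7837 N (compression)
  F[5-6] = +38.0508 N (tension)
  Rx@0 = +182.1900 N
  Ry@0 = +369.7702 N
  Ry@6 = -36.1802 N

38.051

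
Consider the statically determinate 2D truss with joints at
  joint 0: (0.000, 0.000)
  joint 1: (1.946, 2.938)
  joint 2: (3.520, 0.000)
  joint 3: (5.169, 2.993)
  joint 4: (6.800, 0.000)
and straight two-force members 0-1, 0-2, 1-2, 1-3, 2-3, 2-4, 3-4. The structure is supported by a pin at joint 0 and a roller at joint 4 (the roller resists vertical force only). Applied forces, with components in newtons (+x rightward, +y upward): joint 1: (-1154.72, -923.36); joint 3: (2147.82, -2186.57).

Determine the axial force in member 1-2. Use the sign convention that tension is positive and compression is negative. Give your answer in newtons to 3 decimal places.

N=5 nodes, M=7 members, R=3 reactions → 2N=10, M+R=10
member 0 (0-1): L=3.5240, (cx,cy)=(0.5522,0.8337)
member 1 (0-2): L=3.5200, (cx,cy)=(1.0000,0.0000)
member 2 (1-2): L=3.3331, (cx,cy)=(0.4722,-0.8815)
member 3 (1-3): L=3.2235, (cx,cy)=(0.9999,0.0171)
member 4 (2-3): L=3.4172, (cx,cy)=(0.4826,0.8759)
member 5 (2-4): L=3.2800, (cx,cy)=(1.0000,0.0000)
member 6 (3-4): L=3.4085, (cx,cy)=(0.4785,-0.8781)
solve A·x = −loads:
  F[0-1] = -884.1511 N (compression)
  F[0-2] = +1481.3365 N (tension)
  F[1-2] = -196.5813 N (compression)
  F[1-3] = +759.4273 N (tension)
  F[2-3] = +197.8399 N (tension)
  F[2-4] = +1293.0339 N (tension)
  F[3-4] = -2702.2502 N (compression)
  Rx@0 = -993.1000 N
  Ry@0 = +737.1216 N
  Ry@4 = +2372.8084 N

-196.581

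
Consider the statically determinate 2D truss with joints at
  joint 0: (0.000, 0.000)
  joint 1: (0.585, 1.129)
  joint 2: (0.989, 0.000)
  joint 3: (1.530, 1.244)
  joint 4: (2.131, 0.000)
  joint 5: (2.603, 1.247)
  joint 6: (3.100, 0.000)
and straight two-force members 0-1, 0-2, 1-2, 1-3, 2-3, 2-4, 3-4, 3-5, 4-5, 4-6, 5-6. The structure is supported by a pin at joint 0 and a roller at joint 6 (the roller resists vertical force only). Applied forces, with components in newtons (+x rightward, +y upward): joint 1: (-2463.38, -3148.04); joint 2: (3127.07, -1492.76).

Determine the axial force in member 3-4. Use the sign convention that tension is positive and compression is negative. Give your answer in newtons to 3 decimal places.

N=7 nodes, M=11 members, R=3 reactions → 2N=14, M+R=14
member 0 (0-1): L=1.2716, (cx,cy)=(0.4601,0.8879)
member 1 (0-2): L=0.9890, (cx,cy)=(1.0000,0.0000)
member 2 (1-2): L=1.1991, (cx,cy)=(0.3369,-0.9415)
member 3 (1-3): L=0.9520, (cx,cy)=(0.9927,0.1208)
member 4 (2-3): L=1.3565, (cx,cy)=(0.3988,0.9170)
member 5 (2-4): L=1.1420, (cx,cy)=(1.0000,0.0000)
member 6 (3-4): L=1.3816, (cx,cy)=(0.4350,-0.9004)
member 7 (3-5): L=1.0730, (cx,cy)=(1.0000,0.0028)
member 8 (4-5): L=1.3333, (cx,cy)=(0.3540,0.9352)
member 9 (4-6): L=0.9690, (cx,cy)=(1.0000,0.0000)
member 10 (5-6): L=1.3424, (cx,cy)=(0.3702,-0.9289)
solve A·x = −loads:
  F[0-1] = -5031.7786 N (compression)
  F[0-2] = +2978.6334 N (tension)
  F[1-2] = +1361.4446 N (tension)
  F[1-3] = -312.5468 N (compression)
  F[2-3] = +229.9949 N (tension)
  F[2-4] = +218.5343 N (tension)
  F[3-4] = -192.7243 N (compression)
  F[3-5] = -134.6974 N (compression)
  F[4-5] = +185.5487 N (tension)
  F[4-6] = +69.0129 N (tension)
  F[5-6] = -186.4032 N (compression)
  Rx@0 = -663.6900 N
  Ry@0 = +4467.6429 N
  Ry@6 = +173.1571 N

-192.724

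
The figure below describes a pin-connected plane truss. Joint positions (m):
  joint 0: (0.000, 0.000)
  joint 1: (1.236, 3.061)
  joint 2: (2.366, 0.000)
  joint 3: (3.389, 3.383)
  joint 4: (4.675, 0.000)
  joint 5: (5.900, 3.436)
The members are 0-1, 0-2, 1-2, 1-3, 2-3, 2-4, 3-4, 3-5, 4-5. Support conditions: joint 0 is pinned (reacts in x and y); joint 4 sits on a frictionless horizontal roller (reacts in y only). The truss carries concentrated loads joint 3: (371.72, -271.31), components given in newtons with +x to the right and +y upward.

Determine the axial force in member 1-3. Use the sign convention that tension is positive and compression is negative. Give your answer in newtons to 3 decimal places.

143.952

N=6 nodes, M=9 members, R=3 reactions → 2N=12, M+R=12
member 0 (0-1): L=3.3011, (cx,cy)=(0.3744,0.9273)
member 1 (0-2): L=2.3660, (cx,cy)=(1.0000,0.0000)
member 2 (1-2): L=3.2629, (cx,cy)=(0.3463,-0.9381)
member 3 (1-3): L=2.1769, (cx,cy)=(0.9890,0.1479)
member 4 (2-3): L=3.5343, (cx,cy)=(0.2894,0.9572)
member 5 (2-4): L=2.3090, (cx,cy)=(1.0000,0.0000)
member 6 (3-4): L=3.6192, (cx,cy)=(0.3553,-0.9347)
member 7 (3-5): L=2.5116, (cx,cy)=(0.9998,0.0211)
member 8 (4-5): L=3.6478, (cx,cy)=(0.3358,0.9419)
solve A·x = −loads:
  F[0-1] = +209.6047 N (tension)
  F[0-2] = +293.2402 N (tension)
  F[1-2] = -184.4817 N (compression)
  F[1-3] = +143.9522 N (tension)
  F[2-3] = +180.8053 N (tension)
  F[2-4] = +177.0172 N (tension)
  F[3-4] = -498.1785 N (compression)
  F[3-5] = +0.0000 N (tension)
  F[4-5] = +0.0000 N (tension)
  Rx@0 = -371.7200 N
  Ry@0 = -194.3581 N
  Ry@4 = +465.6681 N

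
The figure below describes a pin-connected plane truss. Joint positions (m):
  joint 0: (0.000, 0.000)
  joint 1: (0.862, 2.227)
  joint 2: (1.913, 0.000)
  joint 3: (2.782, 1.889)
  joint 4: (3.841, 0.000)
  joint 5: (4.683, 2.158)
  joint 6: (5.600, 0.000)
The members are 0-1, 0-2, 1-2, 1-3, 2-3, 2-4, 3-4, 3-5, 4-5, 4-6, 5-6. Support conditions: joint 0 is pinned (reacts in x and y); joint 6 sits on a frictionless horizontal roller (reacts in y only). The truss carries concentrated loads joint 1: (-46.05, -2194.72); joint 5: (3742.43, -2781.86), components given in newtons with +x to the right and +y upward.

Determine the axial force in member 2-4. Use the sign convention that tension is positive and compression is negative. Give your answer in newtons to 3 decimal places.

N=7 nodes, M=11 members, R=3 reactions → 2N=14, M+R=14
member 0 (0-1): L=2.3880, (cx,cy)=(0.3610,0.9326)
member 1 (0-2): L=1.9130, (cx,cy)=(1.0000,0.0000)
member 2 (1-2): L=2.4625, (cx,cy)=(0.4268,-0.9043)
member 3 (1-3): L=1.9495, (cx,cy)=(0.9849,-0.1734)
member 4 (2-3): L=2.0793, (cx,cy)=(0.4179,0.9085)
member 5 (2-4): L=1.9280, (cx,cy)=(1.0000,0.0000)
member 6 (3-4): L=2.1656, (cx,cy)=(0.4890,-0.8723)
member 7 (3-5): L=1.9199, (cx,cy)=(0.9901,0.1401)
member 8 (4-5): L=2.3164, (cx,cy)=(0.3635,0.9316)
member 9 (4-6): L=1.7590, (cx,cy)=(1.0000,0.0000)
member 10 (5-6): L=2.3448, (cx,cy)=(0.3911,-0.9204)
solve A·x = −loads:
  F[0-1] = -952.8009 N (compression)
  F[0-2] = +4040.3131 N (tension)
  F[1-2] = -1511.9352 N (compression)
  F[1-3] = +352.7440 N (tension)
  F[2-3] = +1505.0607 N (tension)
  F[2-4] = +2766.0189 N (tension)
  F[3-4] = -1240.5993 N (compression)
  F[3-5] = +1598.8488 N (tension)
  F[4-5] = +1161.6017 N (tension)
  F[4-6] = +1737.1242 N (tension)
  F[5-6] = -4441.7907 N (compression)
  Rx@0 = -3696.3800 N
  Ry@0 = +888.5604 N
  Ry@6 = +4088.0196 N

2766.019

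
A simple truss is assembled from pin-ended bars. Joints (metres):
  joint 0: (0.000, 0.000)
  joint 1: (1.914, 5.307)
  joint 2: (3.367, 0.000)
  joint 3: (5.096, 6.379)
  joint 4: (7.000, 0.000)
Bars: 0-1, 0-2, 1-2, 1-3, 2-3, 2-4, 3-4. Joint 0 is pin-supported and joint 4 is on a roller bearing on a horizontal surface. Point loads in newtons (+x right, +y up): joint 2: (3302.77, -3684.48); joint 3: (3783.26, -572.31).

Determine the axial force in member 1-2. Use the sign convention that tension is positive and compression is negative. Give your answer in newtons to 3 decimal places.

-1150.560

N=5 nodes, M=7 members, R=3 reactions → 2N=10, M+R=10
member 0 (0-1): L=5.6416, (cx,cy)=(0.3393,0.9407)
member 1 (0-2): L=3.3670, (cx,cy)=(1.0000,0.0000)
member 2 (1-2): L=5.5023, (cx,cy)=(0.2641,-0.9645)
member 3 (1-3): L=3.3577, (cx,cy)=(0.9477,0.3193)
member 4 (2-3): L=6.6092, (cx,cy)=(0.2616,0.9652)
member 5 (2-4): L=3.6330, (cx,cy)=(1.0000,0.0000)
member 6 (3-4): L=6.6571, (cx,cy)=(0.2860,-0.9582)
solve A·x = −loads:
  F[0-1] = +1466.7068 N (tension)
  F[0-2] = +6588.4270 N (tension)
  F[1-2] = -1150.5599 N (compression)
  F[1-3] = +845.6907 N (tension)
  F[2-3] = +4967.1827 N (tension)
  F[2-4] = +1682.3813 N (tension)
  F[3-4] = -5882.2293 N (compression)
  Rx@0 = -7086.0300 N
  Ry@0 = -1379.7174 N
  Ry@4 = +5636.5074 N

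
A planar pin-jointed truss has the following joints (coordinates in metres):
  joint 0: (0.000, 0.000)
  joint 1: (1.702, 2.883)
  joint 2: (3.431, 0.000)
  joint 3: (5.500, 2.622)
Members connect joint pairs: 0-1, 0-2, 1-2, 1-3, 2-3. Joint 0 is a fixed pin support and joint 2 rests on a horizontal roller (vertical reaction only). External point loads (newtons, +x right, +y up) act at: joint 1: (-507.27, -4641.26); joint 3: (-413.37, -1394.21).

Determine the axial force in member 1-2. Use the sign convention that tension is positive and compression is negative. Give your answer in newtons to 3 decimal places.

N=4 nodes, M=5 members, R=3 reactions → 2N=8, M+R=8
member 0 (0-1): L=3.3479, (cx,cy)=(0.5084,0.8611)
member 1 (0-2): L=3.4310, (cx,cy)=(1.0000,0.0000)
member 2 (1-2): L=3.3617, (cx,cy)=(0.5143,-0.8576)
member 3 (1-3): L=3.8070, (cx,cy)=(0.9976,-0.0686)
member 4 (2-3): L=3.3400, (cx,cy)=(0.6195,0.7850)
solve A·x = −loads:
  F[0-1] = -2601.5557 N (compression)
  F[0-2] = +401.9312 N (tension)
  F[1-2] = -2851.8485 N (compression)
  F[1-3] = +653.0001 N (tension)
  F[2-3] = -1718.9712 N (compression)
  Rx@0 = +920.6400 N
  Ry@0 = +2240.2896 N
  Ry@2 = +3795.1804 N

-2851.848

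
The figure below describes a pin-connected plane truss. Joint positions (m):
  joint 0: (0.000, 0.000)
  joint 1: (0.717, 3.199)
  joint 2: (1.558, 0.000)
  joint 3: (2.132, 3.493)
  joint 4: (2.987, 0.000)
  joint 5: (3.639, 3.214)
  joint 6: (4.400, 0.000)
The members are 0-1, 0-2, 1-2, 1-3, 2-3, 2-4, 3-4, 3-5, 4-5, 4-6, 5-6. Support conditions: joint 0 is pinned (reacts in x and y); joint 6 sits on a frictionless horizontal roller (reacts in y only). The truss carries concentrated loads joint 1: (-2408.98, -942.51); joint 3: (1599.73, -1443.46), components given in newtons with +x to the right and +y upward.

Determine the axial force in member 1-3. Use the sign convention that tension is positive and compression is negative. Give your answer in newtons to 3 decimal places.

1622.822

N=7 nodes, M=11 members, R=3 reactions → 2N=14, M+R=14
member 0 (0-1): L=3.2784, (cx,cy)=(0.2187,0.9758)
member 1 (0-2): L=1.5580, (cx,cy)=(1.0000,0.0000)
member 2 (1-2): L=3.3077, (cx,cy)=(0.2543,-0.9671)
member 3 (1-3): L=1.4452, (cx,cy)=(0.9791,0.2034)
member 4 (2-3): L=3.5398, (cx,cy)=(0.1622,0.9868)
member 5 (2-4): L=1.4290, (cx,cy)=(1.0000,0.0000)
member 6 (3-4): L=3.5961, (cx,cy)=(0.2378,-0.9713)
member 7 (3-5): L=1.5326, (cx,cy)=(0.9833,-0.1820)
member 8 (4-5): L=3.2795, (cx,cy)=(0.1988,0.9800)
member 9 (4-6): L=1.4130, (cx,cy)=(1.0000,0.0000)
member 10 (5-6): L=3.3029, (cx,cy)=(0.2304,-0.9731)
solve A·x = −loads:
  F[0-1] = -2064.4101 N (compression)
  F[0-2] = -357.7502 N (compression)
  F[1-2] = +1449.6927 N (tension)
  F[1-3] = +1622.8221 N (tension)
  F[2-3] = -1420.8560 N (compression)
  F[2-4] = +241.2390 N (tension)
  F[3-4] = -352.4998 N (compression)
  F[3-5] = -160.1052 N (compression)
  F[4-5] = +349.3661 N (tension)
  F[4-6] = +87.9715 N (tension)
  F[5-6] = -381.8106 N (compression)
  Rx@0 = +809.2500 N
  Ry@0 = +2014.4322 N
  Ry@6 = +371.5378 N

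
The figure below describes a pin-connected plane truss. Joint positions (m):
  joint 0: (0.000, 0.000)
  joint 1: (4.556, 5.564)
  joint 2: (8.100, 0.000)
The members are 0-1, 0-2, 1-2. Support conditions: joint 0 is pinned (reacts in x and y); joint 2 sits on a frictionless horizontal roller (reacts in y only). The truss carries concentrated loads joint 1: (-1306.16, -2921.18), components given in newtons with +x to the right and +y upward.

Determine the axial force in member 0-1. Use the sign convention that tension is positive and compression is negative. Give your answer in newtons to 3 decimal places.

-2811.554

N=3 nodes, M=3 members, R=3 reactions → 2N=6, M+R=6
member 0 (0-1): L=7.1913, (cx,cy)=(0.6335,0.7737)
member 1 (0-2): L=8.1000, (cx,cy)=(1.0000,0.0000)
member 2 (1-2): L=6.5968, (cx,cy)=(0.5372,-0.8434)
solve A·x = −loads:
  F[0-1] = -2811.5535 N (compression)
  F[0-2] = +475.0734 N (tension)
  F[1-2] = -884.3041 N (compression)
  Rx@0 = +1306.1600 N
  Ry@0 = +2175.3255 N
  Ry@2 = +745.8545 N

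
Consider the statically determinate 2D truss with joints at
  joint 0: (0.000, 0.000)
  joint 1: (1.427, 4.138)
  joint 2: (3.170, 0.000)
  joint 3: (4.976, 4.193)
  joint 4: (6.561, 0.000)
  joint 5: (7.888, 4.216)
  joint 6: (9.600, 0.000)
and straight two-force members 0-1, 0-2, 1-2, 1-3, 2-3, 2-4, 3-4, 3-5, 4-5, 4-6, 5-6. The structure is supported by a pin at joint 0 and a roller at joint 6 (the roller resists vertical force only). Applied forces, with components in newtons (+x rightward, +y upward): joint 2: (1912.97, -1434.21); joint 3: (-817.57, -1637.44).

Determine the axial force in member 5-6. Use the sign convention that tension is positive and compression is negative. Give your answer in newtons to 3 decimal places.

N=7 nodes, M=11 members, R=3 reactions → 2N=14, M+R=14
member 0 (0-1): L=4.3771, (cx,cy)=(0.3260,0.9454)
member 1 (0-2): L=3.1700, (cx,cy)=(1.0000,0.0000)
member 2 (1-2): L=4.4901, (cx,cy)=(0.3882,-0.9216)
member 3 (1-3): L=3.5494, (cx,cy)=(0.9999,0.0155)
member 4 (2-3): L=4.5654, (cx,cy)=(0.3956,0.9184)
member 5 (2-4): L=3.3910, (cx,cy)=(1.0000,0.0000)
member 6 (3-4): L=4.4826, (cx,cy)=(0.3536,-0.9354)
member 7 (3-5): L=2.9121, (cx,cy)=(1.0000,0.0079)
member 8 (4-5): L=4.4199, (cx,cy)=(0.3002,0.9539)
member 9 (4-6): L=3.0390, (cx,cy)=(1.0000,0.0000)
member 10 (5-6): L=4.5503, (cx,cy)=(0.3762,-0.9265)
solve A·x = −loads:
  F[0-1] = -2228.1461 N (compression)
  F[0-2] = +1821.8019 N (tension)
  F[1-2] = +2258.6924 N (tension)
  F[1-3] = -1603.3882 N (compression)
  F[2-3] = -704.8527 N (compression)
  F[2-4] = +1064.4542 N (tension)
  F[3-4] = -1037.7873 N (compression)
  F[3-5] = -697.5232 N (compression)
  F[4-5] = +1017.6966 N (tension)
  F[4-6] = +391.9559 N (tension)
  F[5-6] = -1041.7831 N (compression)
  Rx@0 = -1095.4000 N
  Ry@0 = +2106.4129 N
  Ry@6 = +965.2371 N

-1041.783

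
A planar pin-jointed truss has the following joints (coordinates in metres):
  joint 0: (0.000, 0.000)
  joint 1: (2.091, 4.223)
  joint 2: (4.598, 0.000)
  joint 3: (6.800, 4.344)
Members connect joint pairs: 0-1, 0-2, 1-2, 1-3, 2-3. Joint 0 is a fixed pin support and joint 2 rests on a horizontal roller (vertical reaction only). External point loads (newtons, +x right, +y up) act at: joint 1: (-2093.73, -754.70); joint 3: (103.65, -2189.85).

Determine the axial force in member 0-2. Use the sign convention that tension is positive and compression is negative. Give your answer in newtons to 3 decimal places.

N=4 nodes, M=5 members, R=3 reactions → 2N=8, M+R=8
member 0 (0-1): L=4.7123, (cx,cy)=(0.4437,0.8962)
member 1 (0-2): L=4.5980, (cx,cy)=(1.0000,0.0000)
member 2 (1-2): L=4.9111, (cx,cy)=(0.5105,-0.8599)
member 3 (1-3): L=4.7106, (cx,cy)=(0.9997,0.0257)
member 4 (2-3): L=4.8702, (cx,cy)=(0.4521,0.8919)
solve A·x = −loads:
  F[0-1] = -1325.4431 N (compression)
  F[0-2] = -1401.9412 N (compression)
  F[1-2] = +540.4265 N (tension)
  F[1-3] = +1230.1215 N (tension)
  F[2-3] = -2490.5532 N (compression)
  Rx@0 = +1990.0800 N
  Ry@0 = +1187.8098 N
  Ry@2 = +1756.7402 N

-1401.941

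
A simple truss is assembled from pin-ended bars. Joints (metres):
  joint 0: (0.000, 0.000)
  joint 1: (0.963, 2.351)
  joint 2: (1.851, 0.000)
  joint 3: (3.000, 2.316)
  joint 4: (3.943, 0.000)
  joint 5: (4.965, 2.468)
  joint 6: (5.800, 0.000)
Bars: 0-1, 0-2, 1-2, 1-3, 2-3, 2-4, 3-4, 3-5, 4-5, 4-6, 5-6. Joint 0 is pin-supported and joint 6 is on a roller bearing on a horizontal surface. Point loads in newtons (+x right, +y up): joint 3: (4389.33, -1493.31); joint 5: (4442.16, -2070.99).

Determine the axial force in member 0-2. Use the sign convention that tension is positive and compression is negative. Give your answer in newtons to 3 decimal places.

7756.723

N=7 nodes, M=11 members, R=3 reactions → 2N=14, M+R=14
member 0 (0-1): L=2.5406, (cx,cy)=(0.3790,0.9254)
member 1 (0-2): L=1.8510, (cx,cy)=(1.0000,0.0000)
member 2 (1-2): L=2.5131, (cx,cy)=(0.3533,-0.9355)
member 3 (1-3): L=2.0373, (cx,cy)=(0.9999,-0.0172)
member 4 (2-3): L=2.5854, (cx,cy)=(0.4444,0.8958)
member 5 (2-4): L=2.0920, (cx,cy)=(1.0000,0.0000)
member 6 (3-4): L=2.5006, (cx,cy)=(0.3771,-0.9262)
member 7 (3-5): L=1.9709, (cx,cy)=(0.9970,0.0771)
member 8 (4-5): L=2.6712, (cx,cy)=(0.3826,0.9239)
member 9 (4-6): L=1.8570, (cx,cy)=(1.0000,0.0000)
member 10 (5-6): L=2.6054, (cx,cy)=(0.3205,-0.9473)
solve A·x = −loads:
  F[0-1] = +2835.4492 N (tension)
  F[0-2] = +7756.7226 N (tension)
  F[1-2] = -2842.9818 N (compression)
  F[1-3] = +2079.6318 N (tension)
  F[2-3] = +2968.9025 N (tension)
  F[2-4] = +5432.7062 N (tension)
  F[3-4] = -4389.8415 N (compression)
  F[3-5] = +666.8771 N (tension)
  F[4-5] = +4400.5487 N (tension)
  F[4-6] = +2093.6445 N (tension)
  F[5-6] = -6532.7395 N (compression)
  Rx@0 = -8831.4900 N
  Ry@0 = -2623.8611 N
  Ry@6 = +6188.1611 N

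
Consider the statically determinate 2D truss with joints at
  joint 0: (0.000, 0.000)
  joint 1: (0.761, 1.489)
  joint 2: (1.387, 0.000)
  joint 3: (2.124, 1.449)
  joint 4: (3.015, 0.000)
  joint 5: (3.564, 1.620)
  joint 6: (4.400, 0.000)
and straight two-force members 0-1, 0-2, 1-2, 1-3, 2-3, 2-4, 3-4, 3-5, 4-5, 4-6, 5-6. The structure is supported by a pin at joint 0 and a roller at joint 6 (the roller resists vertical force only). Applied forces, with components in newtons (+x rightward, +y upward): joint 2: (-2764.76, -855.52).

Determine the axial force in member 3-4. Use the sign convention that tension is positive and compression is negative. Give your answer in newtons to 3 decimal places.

-350.078

N=7 nodes, M=11 members, R=3 reactions → 2N=14, M+R=14
member 0 (0-1): L=1.6722, (cx,cy)=(0.4551,0.8904)
member 1 (0-2): L=1.3870, (cx,cy)=(1.0000,0.0000)
member 2 (1-2): L=1.6152, (cx,cy)=(0.3876,-0.9218)
member 3 (1-3): L=1.3636, (cx,cy)=(0.9996,-0.0293)
member 4 (2-3): L=1.6257, (cx,cy)=(0.4534,0.8913)
member 5 (2-4): L=1.6280, (cx,cy)=(1.0000,0.0000)
member 6 (3-4): L=1.7010, (cx,cy)=(0.5238,-0.8518)
member 7 (3-5): L=1.4501, (cx,cy)=(0.9930,0.1179)
member 8 (4-5): L=1.7105, (cx,cy)=(0.3210,0.9471)
member 9 (4-6): L=1.3850, (cx,cy)=(1.0000,0.0000)
member 10 (5-6): L=1.8230, (cx,cy)=(0.4586,-0.8886)
solve A·x = −loads:
  F[0-1] = -657.9143 N (compression)
  F[0-2] = -2465.3498 N (compression)
  F[1-2] = +653.0942 N (tension)
  F[1-3] = -552.7605 N (compression)
  F[2-3] = +284.3708 N (tension)
  F[2-4] = +423.6018 N (tension)
  F[3-4] = -350.0782 N (compression)
  F[3-5] = -241.9180 N (compression)
  F[4-5] = +314.8694 N (tension)
  F[4-6] = +139.1699 N (tension)
  F[5-6] = -303.4754 N (compression)
  Rx@0 = +2764.7600 N
  Ry@0 = +585.8368 N
  Ry@6 = +269.6832 N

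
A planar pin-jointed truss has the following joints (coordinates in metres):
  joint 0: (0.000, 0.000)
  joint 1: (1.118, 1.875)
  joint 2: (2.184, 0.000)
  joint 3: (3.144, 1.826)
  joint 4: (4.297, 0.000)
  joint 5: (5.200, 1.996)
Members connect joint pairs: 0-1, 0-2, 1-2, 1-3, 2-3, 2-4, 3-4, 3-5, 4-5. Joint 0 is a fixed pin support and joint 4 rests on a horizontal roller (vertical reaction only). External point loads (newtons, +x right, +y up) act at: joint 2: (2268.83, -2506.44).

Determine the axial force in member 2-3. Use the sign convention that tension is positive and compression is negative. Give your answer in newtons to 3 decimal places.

N=6 nodes, M=9 members, R=3 reactions → 2N=12, M+R=12
member 0 (0-1): L=2.1830, (cx,cy)=(0.5121,0.8589)
member 1 (0-2): L=2.1840, (cx,cy)=(1.0000,0.0000)
member 2 (1-2): L=2.1568, (cx,cy)=(0.4942,-0.8693)
member 3 (1-3): L=2.0266, (cx,cy)=(0.9997,-0.0242)
member 4 (2-3): L=2.0630, (cx,cy)=(0.4653,0.8851)
member 5 (2-4): L=2.1130, (cx,cy)=(1.0000,0.0000)
member 6 (3-4): L=2.1596, (cx,cy)=(0.5339,-0.8455)
member 7 (3-5): L=2.0630, (cx,cy)=(0.9966,0.0824)
member 8 (4-5): L=2.1908, (cx,cy)=(0.4122,0.9111)
solve A·x = −loads:
  F[0-1] = -1434.9827 N (compression)
  F[0-2] = +3003.7363 N (tension)
  F[1-2] = +1458.2787 N (tension)
  F[1-3] = -1456.0722 N (compression)
  F[2-3] = +1399.4822 N (tension)
  F[2-4] = +804.4020 N (tension)
  F[3-4] = -1506.6363 N (compression)
  F[3-5] = +0.0000 N (tension)
  F[4-5] = -0.0000 N (compression)
  Rx@0 = -2268.8300 N
  Ry@0 = +1232.5129 N
  Ry@4 = +1273.9271 N

1399.482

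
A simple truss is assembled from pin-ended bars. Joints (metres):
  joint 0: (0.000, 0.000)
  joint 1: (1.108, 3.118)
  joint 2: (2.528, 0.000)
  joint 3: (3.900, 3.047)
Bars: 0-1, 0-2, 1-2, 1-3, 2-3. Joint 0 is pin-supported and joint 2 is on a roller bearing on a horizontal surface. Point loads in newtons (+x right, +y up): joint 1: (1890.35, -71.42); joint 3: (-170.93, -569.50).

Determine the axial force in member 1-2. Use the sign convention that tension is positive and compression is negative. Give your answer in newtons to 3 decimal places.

N=4 nodes, M=5 members, R=3 reactions → 2N=8, M+R=8
member 0 (0-1): L=3.3090, (cx,cy)=(0.3348,0.9423)
member 1 (0-2): L=2.5280, (cx,cy)=(1.0000,0.0000)
member 2 (1-2): L=3.4261, (cx,cy)=(0.4145,-0.9101)
member 3 (1-3): L=2.7929, (cx,cy)=(0.9997,-0.0254)
member 4 (2-3): L=3.3416, (cx,cy)=(0.4106,0.9118)
solve A·x = −loads:
  F[0-1] = +2541.1631 N (tension)
  F[0-2] = +868.5300 N (tension)
  F[1-2] = -2711.9360 N (compression)
  F[1-3] = +84.5632 N (tension)
  F[2-3] = -622.2131 N (compression)
  Rx@0 = -1719.4200 N
  Ry@0 = -2394.4720 N
  Ry@2 = +3035.3920 N

-2711.936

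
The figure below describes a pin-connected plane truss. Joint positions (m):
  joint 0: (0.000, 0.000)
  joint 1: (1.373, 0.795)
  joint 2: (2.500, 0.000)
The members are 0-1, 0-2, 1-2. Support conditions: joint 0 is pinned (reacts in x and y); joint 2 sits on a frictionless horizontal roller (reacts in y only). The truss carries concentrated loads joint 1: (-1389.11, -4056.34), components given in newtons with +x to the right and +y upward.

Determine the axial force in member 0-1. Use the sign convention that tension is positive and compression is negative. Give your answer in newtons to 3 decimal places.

-4530.829

N=3 nodes, M=3 members, R=3 reactions → 2N=6, M+R=6
member 0 (0-1): L=1.5866, (cx,cy)=(0.8654,0.5011)
member 1 (0-2): L=2.5000, (cx,cy)=(1.0000,0.0000)
member 2 (1-2): L=1.3792, (cx,cy)=(0.8171,-0.5764)
solve A·x = −loads:
  F[0-1] = -4530.8295 N (compression)
  F[0-2] = +2531.8586 N (tension)
  F[1-2] = -3098.4063 N (compression)
  Rx@0 = +1389.1100 N
  Ry@0 = +2270.3351 N
  Ry@2 = +1786.0049 N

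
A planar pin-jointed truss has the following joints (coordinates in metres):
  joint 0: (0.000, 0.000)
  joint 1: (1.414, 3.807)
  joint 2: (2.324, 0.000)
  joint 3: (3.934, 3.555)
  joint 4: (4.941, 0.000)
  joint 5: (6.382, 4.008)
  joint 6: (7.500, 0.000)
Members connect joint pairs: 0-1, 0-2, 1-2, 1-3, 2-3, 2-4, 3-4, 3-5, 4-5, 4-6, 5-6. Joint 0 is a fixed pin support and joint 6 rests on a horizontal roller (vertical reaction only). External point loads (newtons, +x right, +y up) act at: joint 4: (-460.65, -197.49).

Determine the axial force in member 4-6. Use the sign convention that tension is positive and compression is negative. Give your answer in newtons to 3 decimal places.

36.292

N=7 nodes, M=11 members, R=3 reactions → 2N=14, M+R=14
member 0 (0-1): L=4.0611, (cx,cy)=(0.3482,0.9374)
member 1 (0-2): L=2.3240, (cx,cy)=(1.0000,0.0000)
member 2 (1-2): L=3.9142, (cx,cy)=(0.2325,-0.9726)
member 3 (1-3): L=2.5326, (cx,cy)=(0.9950,-0.0995)
member 4 (2-3): L=3.9026, (cx,cy)=(0.4125,0.9109)
member 5 (2-4): L=2.6170, (cx,cy)=(1.0000,0.0000)
member 6 (3-4): L=3.6949, (cx,cy)=(0.2725,-0.9621)
member 7 (3-5): L=2.4896, (cx,cy)=(0.9833,0.1820)
member 8 (4-5): L=4.2592, (cx,cy)=(0.3383,0.9410)
member 9 (4-6): L=2.5590, (cx,cy)=(1.0000,0.0000)
member 10 (5-6): L=4.1610, (cx,cy)=(0.2687,-0.9632)
solve A·x = −loads:
  F[0-1] = -71.8814 N (compression)
  F[0-2] = -435.6223 N (compression)
  F[1-2] = +73.6148 N (tension)
  F[1-3] = -42.3521 N (compression)
  F[2-3] = -78.5980 N (compression)
  F[2-4] = -386.0826 N (compression)
  F[3-4] = +52.9194 N (tension)
  F[3-5] = -90.5008 N (compression)
  F[4-5] = +155.7594 N (tension)
  F[4-6] = +36.2922 N (tension)
  F[5-6] = -135.0733 N (compression)
  Rx@0 = +460.6500 N
  Ry@0 = +67.3836 N
  Ry@6 = +130.1064 N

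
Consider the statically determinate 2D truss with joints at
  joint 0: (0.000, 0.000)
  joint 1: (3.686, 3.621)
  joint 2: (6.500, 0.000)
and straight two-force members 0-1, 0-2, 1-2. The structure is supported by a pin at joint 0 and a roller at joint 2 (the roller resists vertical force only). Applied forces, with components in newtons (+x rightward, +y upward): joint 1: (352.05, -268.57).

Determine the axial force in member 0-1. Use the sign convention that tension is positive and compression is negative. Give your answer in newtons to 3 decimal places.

N=3 nodes, M=3 members, R=3 reactions → 2N=6, M+R=6
member 0 (0-1): L=5.1670, (cx,cy)=(0.7134,0.7008)
member 1 (0-2): L=6.5000, (cx,cy)=(1.0000,0.0000)
member 2 (1-2): L=4.5859, (cx,cy)=(0.6136,-0.7896)
solve A·x = −loads:
  F[0-1] = +113.9413 N (tension)
  F[0-2] = +270.7679 N (tension)
  F[1-2] = -441.2606 N (compression)
  Rx@0 = -352.0500 N
  Ry@0 = -79.8488 N
  Ry@2 = +348.4188 N

113.941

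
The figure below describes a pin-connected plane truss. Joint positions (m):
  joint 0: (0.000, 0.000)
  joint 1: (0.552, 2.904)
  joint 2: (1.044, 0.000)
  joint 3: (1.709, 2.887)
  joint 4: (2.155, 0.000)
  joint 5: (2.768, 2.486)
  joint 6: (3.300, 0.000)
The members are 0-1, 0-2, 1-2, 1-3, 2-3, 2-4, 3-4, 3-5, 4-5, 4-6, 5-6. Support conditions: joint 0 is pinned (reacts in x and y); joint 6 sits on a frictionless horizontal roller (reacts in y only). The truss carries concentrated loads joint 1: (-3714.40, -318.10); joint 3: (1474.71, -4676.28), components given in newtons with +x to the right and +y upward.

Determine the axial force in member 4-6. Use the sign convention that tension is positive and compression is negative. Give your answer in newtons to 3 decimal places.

106.236

N=7 nodes, M=11 members, R=3 reactions → 2N=14, M+R=14
member 0 (0-1): L=2.9560, (cx,cy)=(0.1867,0.9824)
member 1 (0-2): L=1.0440, (cx,cy)=(1.0000,0.0000)
member 2 (1-2): L=2.9454, (cx,cy)=(0.1670,-0.9859)
member 3 (1-3): L=1.1571, (cx,cy)=(0.9999,-0.0147)
member 4 (2-3): L=2.9626, (cx,cy)=(0.2245,0.9745)
member 5 (2-4): L=1.1110, (cx,cy)=(1.0000,0.0000)
member 6 (3-4): L=2.9212, (cx,cy)=(0.1527,-0.9883)
member 7 (3-5): L=1.1324, (cx,cy)=(0.9352,-0.3541)
member 8 (4-5): L=2.5605, (cx,cy)=(0.2394,0.9709)
member 9 (4-6): L=1.1450, (cx,cy)=(1.0000,0.0000)
member 10 (5-6): L=2.5423, (cx,cy)=(0.2093,-0.9779)
solve A·x = −loads:
  F[0-1] = -4578.4861 N (compression)
  F[0-2] = -1384.7081 N (compression)
  F[1-2] = +4207.2732 N (tension)
  F[1-3] = +2156.8633 N (tension)
  F[2-3] = -4256.7848 N (compression)
  F[2-4] = +273.5790 N (tension)
  F[3-4] = -422.1957 N (compression)
  F[3-5] = -223.6106 N (compression)
  F[4-5] = +429.7437 N (tension)
  F[4-6] = +106.2355 N (tension)
  F[5-6] = -507.6714 N (compression)
  Rx@0 = +2239.6900 N
  Ry@0 = +4497.9485 N
  Ry@6 = +496.4315 N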